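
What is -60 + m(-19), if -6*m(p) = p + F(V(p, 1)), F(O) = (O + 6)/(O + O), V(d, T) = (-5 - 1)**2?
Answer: -4099/72 ≈ -56.931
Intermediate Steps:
V(d, T) = 36 (V(d, T) = (-6)**2 = 36)
F(O) = (6 + O)/(2*O) (F(O) = (6 + O)/((2*O)) = (6 + O)*(1/(2*O)) = (6 + O)/(2*O))
m(p) = -7/72 - p/6 (m(p) = -(p + (1/2)*(6 + 36)/36)/6 = -(p + (1/2)*(1/36)*42)/6 = -(p + 7/12)/6 = -(7/12 + p)/6 = -7/72 - p/6)
-60 + m(-19) = -60 + (-7/72 - 1/6*(-19)) = -60 + (-7/72 + 19/6) = -60 + 221/72 = -4099/72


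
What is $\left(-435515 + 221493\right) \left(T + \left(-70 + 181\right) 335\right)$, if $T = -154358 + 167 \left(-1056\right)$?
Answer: $62820807550$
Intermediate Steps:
$T = -330710$ ($T = -154358 - 176352 = -330710$)
$\left(-435515 + 221493\right) \left(T + \left(-70 + 181\right) 335\right) = \left(-435515 + 221493\right) \left(-330710 + \left(-70 + 181\right) 335\right) = - 214022 \left(-330710 + 111 \cdot 335\right) = - 214022 \left(-330710 + 37185\right) = \left(-214022\right) \left(-293525\right) = 62820807550$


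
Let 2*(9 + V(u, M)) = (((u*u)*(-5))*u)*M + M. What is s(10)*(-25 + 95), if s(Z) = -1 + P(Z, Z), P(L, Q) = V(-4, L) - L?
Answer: 110950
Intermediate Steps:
V(u, M) = -9 + M/2 - 5*M*u³/2 (V(u, M) = -9 + ((((u*u)*(-5))*u)*M + M)/2 = -9 + (((u²*(-5))*u)*M + M)/2 = -9 + (((-5*u²)*u)*M + M)/2 = -9 + ((-5*u³)*M + M)/2 = -9 + (-5*M*u³ + M)/2 = -9 + (M - 5*M*u³)/2 = -9 + (M/2 - 5*M*u³/2) = -9 + M/2 - 5*M*u³/2)
P(L, Q) = -9 + 319*L/2 (P(L, Q) = (-9 + L/2 - 5/2*L*(-4)³) - L = (-9 + L/2 - 5/2*L*(-64)) - L = (-9 + L/2 + 160*L) - L = (-9 + 321*L/2) - L = -9 + 319*L/2)
s(Z) = -10 + 319*Z/2 (s(Z) = -1 + (-9 + 319*Z/2) = -10 + 319*Z/2)
s(10)*(-25 + 95) = (-10 + (319/2)*10)*(-25 + 95) = (-10 + 1595)*70 = 1585*70 = 110950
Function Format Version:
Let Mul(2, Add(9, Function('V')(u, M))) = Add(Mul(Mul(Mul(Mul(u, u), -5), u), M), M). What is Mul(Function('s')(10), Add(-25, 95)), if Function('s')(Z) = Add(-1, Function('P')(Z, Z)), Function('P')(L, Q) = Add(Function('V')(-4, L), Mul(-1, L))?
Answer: 110950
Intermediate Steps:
Function('V')(u, M) = Add(-9, Mul(Rational(1, 2), M), Mul(Rational(-5, 2), M, Pow(u, 3))) (Function('V')(u, M) = Add(-9, Mul(Rational(1, 2), Add(Mul(Mul(Mul(Mul(u, u), -5), u), M), M))) = Add(-9, Mul(Rational(1, 2), Add(Mul(Mul(Mul(Pow(u, 2), -5), u), M), M))) = Add(-9, Mul(Rational(1, 2), Add(Mul(Mul(Mul(-5, Pow(u, 2)), u), M), M))) = Add(-9, Mul(Rational(1, 2), Add(Mul(Mul(-5, Pow(u, 3)), M), M))) = Add(-9, Mul(Rational(1, 2), Add(Mul(-5, M, Pow(u, 3)), M))) = Add(-9, Mul(Rational(1, 2), Add(M, Mul(-5, M, Pow(u, 3))))) = Add(-9, Add(Mul(Rational(1, 2), M), Mul(Rational(-5, 2), M, Pow(u, 3)))) = Add(-9, Mul(Rational(1, 2), M), Mul(Rational(-5, 2), M, Pow(u, 3))))
Function('P')(L, Q) = Add(-9, Mul(Rational(319, 2), L)) (Function('P')(L, Q) = Add(Add(-9, Mul(Rational(1, 2), L), Mul(Rational(-5, 2), L, Pow(-4, 3))), Mul(-1, L)) = Add(Add(-9, Mul(Rational(1, 2), L), Mul(Rational(-5, 2), L, -64)), Mul(-1, L)) = Add(Add(-9, Mul(Rational(1, 2), L), Mul(160, L)), Mul(-1, L)) = Add(Add(-9, Mul(Rational(321, 2), L)), Mul(-1, L)) = Add(-9, Mul(Rational(319, 2), L)))
Function('s')(Z) = Add(-10, Mul(Rational(319, 2), Z)) (Function('s')(Z) = Add(-1, Add(-9, Mul(Rational(319, 2), Z))) = Add(-10, Mul(Rational(319, 2), Z)))
Mul(Function('s')(10), Add(-25, 95)) = Mul(Add(-10, Mul(Rational(319, 2), 10)), Add(-25, 95)) = Mul(Add(-10, 1595), 70) = Mul(1585, 70) = 110950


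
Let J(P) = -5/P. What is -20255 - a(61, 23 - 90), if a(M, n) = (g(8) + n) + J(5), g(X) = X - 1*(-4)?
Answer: -20199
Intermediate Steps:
g(X) = 4 + X (g(X) = X + 4 = 4 + X)
a(M, n) = 11 + n (a(M, n) = ((4 + 8) + n) - 5/5 = (12 + n) - 5*1/5 = (12 + n) - 1 = 11 + n)
-20255 - a(61, 23 - 90) = -20255 - (11 + (23 - 90)) = -20255 - (11 - 67) = -20255 - 1*(-56) = -20255 + 56 = -20199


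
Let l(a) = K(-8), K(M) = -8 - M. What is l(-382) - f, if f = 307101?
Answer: -307101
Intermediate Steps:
l(a) = 0 (l(a) = -8 - 1*(-8) = -8 + 8 = 0)
l(-382) - f = 0 - 1*307101 = 0 - 307101 = -307101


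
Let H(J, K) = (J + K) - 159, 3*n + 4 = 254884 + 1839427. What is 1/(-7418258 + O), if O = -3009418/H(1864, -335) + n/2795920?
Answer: -1149123120/8527015718597269 ≈ -1.3476e-7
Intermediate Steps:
n = 2094307/3 (n = -4/3 + (254884 + 1839427)/3 = -4/3 + (⅓)*2094311 = -4/3 + 2094311/3 = 2094307/3 ≈ 6.9810e+5)
H(J, K) = -159 + J + K
O = -2523940672309/1149123120 (O = -3009418/(-159 + 1864 - 335) + (2094307/3)/2795920 = -3009418/1370 + (2094307/3)*(1/2795920) = -3009418*1/1370 + 2094307/8387760 = -1504709/685 + 2094307/8387760 = -2523940672309/1149123120 ≈ -2196.4)
1/(-7418258 + O) = 1/(-7418258 - 2523940672309/1149123120) = 1/(-8527015718597269/1149123120) = -1149123120/8527015718597269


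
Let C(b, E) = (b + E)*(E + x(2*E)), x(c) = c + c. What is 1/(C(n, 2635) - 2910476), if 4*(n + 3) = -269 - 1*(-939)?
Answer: 2/67945873 ≈ 2.9435e-8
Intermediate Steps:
n = 329/2 (n = -3 + (-269 - 1*(-939))/4 = -3 + (-269 + 939)/4 = -3 + (¼)*670 = -3 + 335/2 = 329/2 ≈ 164.50)
x(c) = 2*c
C(b, E) = 5*E*(E + b) (C(b, E) = (b + E)*(E + 2*(2*E)) = (E + b)*(E + 4*E) = (E + b)*(5*E) = 5*E*(E + b))
1/(C(n, 2635) - 2910476) = 1/(5*2635*(2635 + 329/2) - 2910476) = 1/(5*2635*(5599/2) - 2910476) = 1/(73766825/2 - 2910476) = 1/(67945873/2) = 2/67945873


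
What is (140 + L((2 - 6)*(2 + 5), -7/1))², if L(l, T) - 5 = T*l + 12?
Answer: 124609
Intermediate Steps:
L(l, T) = 17 + T*l (L(l, T) = 5 + (T*l + 12) = 5 + (12 + T*l) = 17 + T*l)
(140 + L((2 - 6)*(2 + 5), -7/1))² = (140 + (17 + (-7/1)*((2 - 6)*(2 + 5))))² = (140 + (17 + (-7*1)*(-4*7)))² = (140 + (17 - 7*(-28)))² = (140 + (17 + 196))² = (140 + 213)² = 353² = 124609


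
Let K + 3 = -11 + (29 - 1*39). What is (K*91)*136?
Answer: -297024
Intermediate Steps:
K = -24 (K = -3 + (-11 + (29 - 1*39)) = -3 + (-11 + (29 - 39)) = -3 + (-11 - 10) = -3 - 21 = -24)
(K*91)*136 = -24*91*136 = -2184*136 = -297024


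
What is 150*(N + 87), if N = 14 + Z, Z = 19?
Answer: 18000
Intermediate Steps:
N = 33 (N = 14 + 19 = 33)
150*(N + 87) = 150*(33 + 87) = 150*120 = 18000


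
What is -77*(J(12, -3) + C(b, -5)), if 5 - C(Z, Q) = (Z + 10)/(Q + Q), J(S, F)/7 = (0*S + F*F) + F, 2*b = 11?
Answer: -74767/20 ≈ -3738.4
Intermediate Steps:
b = 11/2 (b = (1/2)*11 = 11/2 ≈ 5.5000)
J(S, F) = 7*F + 7*F**2 (J(S, F) = 7*((0*S + F*F) + F) = 7*((0 + F**2) + F) = 7*(F**2 + F) = 7*(F + F**2) = 7*F + 7*F**2)
C(Z, Q) = 5 - (10 + Z)/(2*Q) (C(Z, Q) = 5 - (Z + 10)/(Q + Q) = 5 - (10 + Z)/(2*Q))
-77*(J(12, -3) + C(b, -5)) = -77*(7*(-3)*(1 - 3) + (1/2)*(-10 - 1*11/2 + 10*(-5))/(-5)) = -77*(7*(-3)*(-2) + (1/2)*(-1/5)*(-10 - 11/2 - 50)) = -77*(42 + (1/2)*(-1/5)*(-131/2)) = -77*(42 + 131/20) = -77*971/20 = -74767/20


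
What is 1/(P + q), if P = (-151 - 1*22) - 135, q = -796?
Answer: -1/1104 ≈ -0.00090580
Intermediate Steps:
P = -308 (P = (-151 - 22) - 135 = -173 - 135 = -308)
1/(P + q) = 1/(-308 - 796) = 1/(-1104) = -1/1104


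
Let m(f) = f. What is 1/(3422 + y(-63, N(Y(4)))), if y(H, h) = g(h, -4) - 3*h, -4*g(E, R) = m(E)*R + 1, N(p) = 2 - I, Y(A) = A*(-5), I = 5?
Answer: 4/13711 ≈ 0.00029174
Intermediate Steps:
Y(A) = -5*A
N(p) = -3 (N(p) = 2 - 1*5 = 2 - 5 = -3)
g(E, R) = -1/4 - E*R/4 (g(E, R) = -(E*R + 1)/4 = -(1 + E*R)/4 = -1/4 - E*R/4)
y(H, h) = -1/4 - 2*h (y(H, h) = (-1/4 - 1/4*h*(-4)) - 3*h = (-1/4 + h) - 3*h = -1/4 - 2*h)
1/(3422 + y(-63, N(Y(4)))) = 1/(3422 + (-1/4 - 2*(-3))) = 1/(3422 + (-1/4 + 6)) = 1/(3422 + 23/4) = 1/(13711/4) = 4/13711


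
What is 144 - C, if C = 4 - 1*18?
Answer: 158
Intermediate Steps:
C = -14 (C = 4 - 18 = -14)
144 - C = 144 - (-14) = 144 - 1*(-14) = 144 + 14 = 158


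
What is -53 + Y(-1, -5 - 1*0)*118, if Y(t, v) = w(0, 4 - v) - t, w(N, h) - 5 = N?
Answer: 655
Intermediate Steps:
w(N, h) = 5 + N
Y(t, v) = 5 - t (Y(t, v) = (5 + 0) - t = 5 - t)
-53 + Y(-1, -5 - 1*0)*118 = -53 + (5 - 1*(-1))*118 = -53 + (5 + 1)*118 = -53 + 6*118 = -53 + 708 = 655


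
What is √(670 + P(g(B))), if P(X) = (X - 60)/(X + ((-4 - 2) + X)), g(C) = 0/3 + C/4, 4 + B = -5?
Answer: √132482/14 ≈ 25.999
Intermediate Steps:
B = -9 (B = -4 - 5 = -9)
g(C) = C/4 (g(C) = 0*(⅓) + C*(¼) = 0 + C/4 = C/4)
P(X) = (-60 + X)/(-6 + 2*X) (P(X) = (-60 + X)/(X + (-6 + X)) = (-60 + X)/(-6 + 2*X))
√(670 + P(g(B))) = √(670 + (-60 + (¼)*(-9))/(2*(-3 + (¼)*(-9)))) = √(670 + (-60 - 9/4)/(2*(-3 - 9/4))) = √(670 + (½)*(-249/4)/(-21/4)) = √(670 + (½)*(-4/21)*(-249/4)) = √(670 + 83/14) = √(9463/14) = √132482/14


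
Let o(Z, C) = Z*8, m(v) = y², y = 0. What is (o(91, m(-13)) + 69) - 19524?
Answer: -18727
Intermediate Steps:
m(v) = 0 (m(v) = 0² = 0)
o(Z, C) = 8*Z
(o(91, m(-13)) + 69) - 19524 = (8*91 + 69) - 19524 = (728 + 69) - 19524 = 797 - 19524 = -18727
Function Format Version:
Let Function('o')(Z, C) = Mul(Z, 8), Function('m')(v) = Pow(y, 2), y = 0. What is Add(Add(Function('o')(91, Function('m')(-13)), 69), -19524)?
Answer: -18727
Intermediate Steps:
Function('m')(v) = 0 (Function('m')(v) = Pow(0, 2) = 0)
Function('o')(Z, C) = Mul(8, Z)
Add(Add(Function('o')(91, Function('m')(-13)), 69), -19524) = Add(Add(Mul(8, 91), 69), -19524) = Add(Add(728, 69), -19524) = Add(797, -19524) = -18727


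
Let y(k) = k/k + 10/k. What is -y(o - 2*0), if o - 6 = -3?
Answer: -13/3 ≈ -4.3333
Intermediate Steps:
o = 3 (o = 6 - 3 = 3)
y(k) = 1 + 10/k
-y(o - 2*0) = -(10 + (3 - 2*0))/(3 - 2*0) = -(10 + (3 + 0))/(3 + 0) = -(10 + 3)/3 = -13/3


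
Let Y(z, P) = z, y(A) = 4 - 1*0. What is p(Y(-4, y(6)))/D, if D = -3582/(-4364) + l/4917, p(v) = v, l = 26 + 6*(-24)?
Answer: -42915576/8548871 ≈ -5.0200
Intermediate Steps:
y(A) = 4 (y(A) = 4 + 0 = 4)
l = -118 (l = 26 - 144 = -118)
D = 8548871/10728894 (D = -3582/(-4364) - 118/4917 = -3582*(-1/4364) - 118*1/4917 = 1791/2182 - 118/4917 = 8548871/10728894 ≈ 0.79681)
p(Y(-4, y(6)))/D = -4/8548871/10728894 = -4*10728894/8548871 = -42915576/8548871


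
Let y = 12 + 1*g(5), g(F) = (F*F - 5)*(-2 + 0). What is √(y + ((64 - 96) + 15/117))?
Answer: I*√91065/39 ≈ 7.7377*I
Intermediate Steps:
g(F) = 10 - 2*F² (g(F) = (F² - 5)*(-2) = (-5 + F²)*(-2) = 10 - 2*F²)
y = -28 (y = 12 + 1*(10 - 2*5²) = 12 + 1*(10 - 2*25) = 12 + 1*(10 - 50) = 12 + 1*(-40) = 12 - 40 = -28)
√(y + ((64 - 96) + 15/117)) = √(-28 + ((64 - 96) + 15/117)) = √(-28 + (-32 + 15*(1/117))) = √(-28 + (-32 + 5/39)) = √(-28 - 1243/39) = √(-2335/39) = I*√91065/39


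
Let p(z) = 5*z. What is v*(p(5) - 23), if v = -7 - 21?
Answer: -56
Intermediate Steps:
v = -28
v*(p(5) - 23) = -28*(5*5 - 23) = -28*(25 - 23) = -28*2 = -56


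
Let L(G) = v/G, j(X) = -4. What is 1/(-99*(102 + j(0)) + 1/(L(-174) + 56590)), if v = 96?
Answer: -1641094/15921893959 ≈ -0.00010307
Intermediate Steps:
L(G) = 96/G
1/(-99*(102 + j(0)) + 1/(L(-174) + 56590)) = 1/(-99*(102 - 4) + 1/(96/(-174) + 56590)) = 1/(-99*98 + 1/(96*(-1/174) + 56590)) = 1/(-9702 + 1/(-16/29 + 56590)) = 1/(-9702 + 1/(1641094/29)) = 1/(-9702 + 29/1641094) = 1/(-15921893959/1641094) = -1641094/15921893959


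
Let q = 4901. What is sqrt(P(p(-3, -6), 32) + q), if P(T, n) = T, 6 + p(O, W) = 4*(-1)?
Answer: sqrt(4891) ≈ 69.936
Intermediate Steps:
p(O, W) = -10 (p(O, W) = -6 + 4*(-1) = -6 - 4 = -10)
sqrt(P(p(-3, -6), 32) + q) = sqrt(-10 + 4901) = sqrt(4891)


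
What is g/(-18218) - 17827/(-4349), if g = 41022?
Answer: 73183804/39615041 ≈ 1.8474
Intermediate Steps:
g/(-18218) - 17827/(-4349) = 41022/(-18218) - 17827/(-4349) = 41022*(-1/18218) - 17827*(-1/4349) = -20511/9109 + 17827/4349 = 73183804/39615041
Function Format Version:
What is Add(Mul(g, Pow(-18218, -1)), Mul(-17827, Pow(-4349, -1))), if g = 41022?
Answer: Rational(73183804, 39615041) ≈ 1.8474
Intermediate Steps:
Add(Mul(g, Pow(-18218, -1)), Mul(-17827, Pow(-4349, -1))) = Add(Mul(41022, Pow(-18218, -1)), Mul(-17827, Pow(-4349, -1))) = Add(Mul(41022, Rational(-1, 18218)), Mul(-17827, Rational(-1, 4349))) = Add(Rational(-20511, 9109), Rational(17827, 4349)) = Rational(73183804, 39615041)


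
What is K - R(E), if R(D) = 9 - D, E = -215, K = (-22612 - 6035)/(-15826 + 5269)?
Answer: -86523/391 ≈ -221.29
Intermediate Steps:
K = 1061/391 (K = -28647/(-10557) = -28647*(-1/10557) = 1061/391 ≈ 2.7136)
K - R(E) = 1061/391 - (9 - 1*(-215)) = 1061/391 - (9 + 215) = 1061/391 - 1*224 = 1061/391 - 224 = -86523/391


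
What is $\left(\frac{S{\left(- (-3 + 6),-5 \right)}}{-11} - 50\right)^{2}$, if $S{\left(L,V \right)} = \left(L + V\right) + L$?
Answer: $2401$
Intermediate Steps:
$S{\left(L,V \right)} = V + 2 L$
$\left(\frac{S{\left(- (-3 + 6),-5 \right)}}{-11} - 50\right)^{2} = \left(\frac{-5 + 2 \left(- (-3 + 6)\right)}{-11} - 50\right)^{2} = \left(\left(-5 + 2 \left(\left(-1\right) 3\right)\right) \left(- \frac{1}{11}\right) - 50\right)^{2} = \left(\left(-5 + 2 \left(-3\right)\right) \left(- \frac{1}{11}\right) - 50\right)^{2} = \left(\left(-5 - 6\right) \left(- \frac{1}{11}\right) - 50\right)^{2} = \left(\left(-11\right) \left(- \frac{1}{11}\right) - 50\right)^{2} = \left(1 - 50\right)^{2} = \left(-49\right)^{2} = 2401$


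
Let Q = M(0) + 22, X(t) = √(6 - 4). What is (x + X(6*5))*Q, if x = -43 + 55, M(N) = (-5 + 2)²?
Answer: 372 + 31*√2 ≈ 415.84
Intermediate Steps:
M(N) = 9 (M(N) = (-3)² = 9)
X(t) = √2
Q = 31 (Q = 9 + 22 = 31)
x = 12
(x + X(6*5))*Q = (12 + √2)*31 = 372 + 31*√2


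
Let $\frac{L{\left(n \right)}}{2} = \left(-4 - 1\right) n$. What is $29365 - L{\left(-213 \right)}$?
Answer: $27235$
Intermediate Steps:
$L{\left(n \right)} = - 10 n$ ($L{\left(n \right)} = 2 \left(-4 - 1\right) n = 2 \left(- 5 n\right) = - 10 n$)
$29365 - L{\left(-213 \right)} = 29365 - \left(-10\right) \left(-213\right) = 29365 - 2130 = 27235$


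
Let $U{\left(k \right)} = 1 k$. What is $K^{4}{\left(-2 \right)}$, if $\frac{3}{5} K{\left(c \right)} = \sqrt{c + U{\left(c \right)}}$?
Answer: $\frac{10000}{81} \approx 123.46$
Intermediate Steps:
$U{\left(k \right)} = k$
$K{\left(c \right)} = \frac{5 \sqrt{2} \sqrt{c}}{3}$ ($K{\left(c \right)} = \frac{5 \sqrt{c + c}}{3} = \frac{5 \sqrt{2 c}}{3} = \frac{5 \sqrt{2} \sqrt{c}}{3}$)
$K^{4}{\left(-2 \right)} = \left(\frac{5 \sqrt{2} \sqrt{-2}}{3}\right)^{4} = \left(\frac{5 \sqrt{2} i \sqrt{2}}{3}\right)^{4} = \left(\frac{10 i}{3}\right)^{4} = \frac{10000}{81}$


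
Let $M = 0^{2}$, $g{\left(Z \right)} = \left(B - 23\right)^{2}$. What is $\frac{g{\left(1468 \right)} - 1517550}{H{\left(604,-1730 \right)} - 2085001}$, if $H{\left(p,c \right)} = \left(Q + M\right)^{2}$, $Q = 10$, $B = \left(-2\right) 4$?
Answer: $\frac{1516589}{2084901} \approx 0.72742$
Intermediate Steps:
$B = -8$
$g{\left(Z \right)} = 961$ ($g{\left(Z \right)} = \left(-8 - 23\right)^{2} = \left(-31\right)^{2} = 961$)
$M = 0$
$H{\left(p,c \right)} = 100$ ($H{\left(p,c \right)} = \left(10 + 0\right)^{2} = 10^{2} = 100$)
$\frac{g{\left(1468 \right)} - 1517550}{H{\left(604,-1730 \right)} - 2085001} = \frac{961 - 1517550}{100 - 2085001} = - \frac{1516589}{-2084901} = \left(-1516589\right) \left(- \frac{1}{2084901}\right) = \frac{1516589}{2084901}$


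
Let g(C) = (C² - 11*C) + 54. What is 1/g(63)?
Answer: 1/3330 ≈ 0.00030030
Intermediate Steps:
g(C) = 54 + C² - 11*C
1/g(63) = 1/(54 + 63² - 11*63) = 1/(54 + 3969 - 693) = 1/3330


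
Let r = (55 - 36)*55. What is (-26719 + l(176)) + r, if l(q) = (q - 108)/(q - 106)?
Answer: -898556/35 ≈ -25673.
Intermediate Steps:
r = 1045 (r = 19*55 = 1045)
l(q) = (-108 + q)/(-106 + q)
(-26719 + l(176)) + r = (-26719 + (-108 + 176)/(-106 + 176)) + 1045 = (-26719 + 68/70) + 1045 = (-26719 + (1/70)*68) + 1045 = (-26719 + 34/35) + 1045 = -935131/35 + 1045 = -898556/35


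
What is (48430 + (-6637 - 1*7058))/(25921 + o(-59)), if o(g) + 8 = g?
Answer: 34735/25854 ≈ 1.3435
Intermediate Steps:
o(g) = -8 + g
(48430 + (-6637 - 1*7058))/(25921 + o(-59)) = (48430 + (-6637 - 1*7058))/(25921 + (-8 - 59)) = (48430 + (-6637 - 7058))/(25921 - 67) = (48430 - 13695)/25854 = 34735*(1/25854) = 34735/25854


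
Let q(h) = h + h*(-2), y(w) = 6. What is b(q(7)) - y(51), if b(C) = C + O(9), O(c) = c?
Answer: -4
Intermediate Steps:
q(h) = -h (q(h) = h - 2*h = -h)
b(C) = 9 + C (b(C) = C + 9 = 9 + C)
b(q(7)) - y(51) = (9 - 1*7) - 1*6 = (9 - 7) - 6 = 2 - 6 = -4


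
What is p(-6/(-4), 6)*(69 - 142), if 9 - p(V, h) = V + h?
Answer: -219/2 ≈ -109.50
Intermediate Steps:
p(V, h) = 9 - V - h (p(V, h) = 9 - (V + h) = 9 + (-V - h) = 9 - V - h)
p(-6/(-4), 6)*(69 - 142) = (9 - (-6)/(-4) - 1*6)*(69 - 142) = (9 - (-6)*(-1)/4 - 6)*(-73) = (9 - 1*3/2 - 6)*(-73) = (9 - 3/2 - 6)*(-73) = (3/2)*(-73) = -219/2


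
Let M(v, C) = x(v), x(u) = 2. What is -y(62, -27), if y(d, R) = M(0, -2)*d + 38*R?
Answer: 902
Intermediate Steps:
M(v, C) = 2
y(d, R) = 2*d + 38*R
-y(62, -27) = -(2*62 + 38*(-27)) = -(124 - 1026) = -1*(-902) = 902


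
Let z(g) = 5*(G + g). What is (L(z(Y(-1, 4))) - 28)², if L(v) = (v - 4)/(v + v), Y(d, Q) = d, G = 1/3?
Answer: 72361/100 ≈ 723.61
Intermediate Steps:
G = ⅓ (G = 1*(⅓) = ⅓ ≈ 0.33333)
z(g) = 5/3 + 5*g (z(g) = 5*(⅓ + g) = 5/3 + 5*g)
L(v) = (-4 + v)/(2*v) (L(v) = (-4 + v)/((2*v)) = (-4 + v)*(1/(2*v)) = (-4 + v)/(2*v))
(L(z(Y(-1, 4))) - 28)² = ((-4 + (5/3 + 5*(-1)))/(2*(5/3 + 5*(-1))) - 28)² = ((-4 + (5/3 - 5))/(2*(5/3 - 5)) - 28)² = ((-4 - 10/3)/(2*(-10/3)) - 28)² = ((½)*(-3/10)*(-22/3) - 28)² = (11/10 - 28)² = (-269/10)² = 72361/100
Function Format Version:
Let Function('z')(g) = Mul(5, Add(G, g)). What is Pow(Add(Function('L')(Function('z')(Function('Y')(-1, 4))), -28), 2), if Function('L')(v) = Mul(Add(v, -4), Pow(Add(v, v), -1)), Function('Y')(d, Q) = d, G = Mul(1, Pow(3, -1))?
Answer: Rational(72361, 100) ≈ 723.61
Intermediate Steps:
G = Rational(1, 3) (G = Mul(1, Rational(1, 3)) = Rational(1, 3) ≈ 0.33333)
Function('z')(g) = Add(Rational(5, 3), Mul(5, g)) (Function('z')(g) = Mul(5, Add(Rational(1, 3), g)) = Add(Rational(5, 3), Mul(5, g)))
Function('L')(v) = Mul(Rational(1, 2), Pow(v, -1), Add(-4, v)) (Function('L')(v) = Mul(Add(-4, v), Pow(Mul(2, v), -1)) = Mul(Add(-4, v), Mul(Rational(1, 2), Pow(v, -1))) = Mul(Rational(1, 2), Pow(v, -1), Add(-4, v)))
Pow(Add(Function('L')(Function('z')(Function('Y')(-1, 4))), -28), 2) = Pow(Add(Mul(Rational(1, 2), Pow(Add(Rational(5, 3), Mul(5, -1)), -1), Add(-4, Add(Rational(5, 3), Mul(5, -1)))), -28), 2) = Pow(Add(Mul(Rational(1, 2), Pow(Add(Rational(5, 3), -5), -1), Add(-4, Add(Rational(5, 3), -5))), -28), 2) = Pow(Add(Mul(Rational(1, 2), Pow(Rational(-10, 3), -1), Add(-4, Rational(-10, 3))), -28), 2) = Pow(Add(Mul(Rational(1, 2), Rational(-3, 10), Rational(-22, 3)), -28), 2) = Pow(Add(Rational(11, 10), -28), 2) = Pow(Rational(-269, 10), 2) = Rational(72361, 100)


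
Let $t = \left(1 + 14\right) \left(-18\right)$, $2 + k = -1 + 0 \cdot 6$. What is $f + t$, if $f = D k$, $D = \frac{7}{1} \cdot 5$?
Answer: $-375$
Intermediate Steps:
$k = -3$ ($k = -2 + \left(-1 + 0 \cdot 6\right) = -2 + \left(-1 + 0\right) = -2 - 1 = -3$)
$D = 35$ ($D = 7 \cdot 1 \cdot 5 = 7 \cdot 5 = 35$)
$f = -105$ ($f = 35 \left(-3\right) = -105$)
$t = -270$ ($t = 15 \left(-18\right) = -270$)
$f + t = -105 - 270 = -375$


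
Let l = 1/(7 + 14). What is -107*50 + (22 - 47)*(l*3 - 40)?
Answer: -30475/7 ≈ -4353.6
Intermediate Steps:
l = 1/21 ≈ 0.047619
-107*50 + (22 - 47)*(l*3 - 40) = -107*50 + (22 - 47)*((1/21)*3 - 40) = -5350 - 25*(⅐ - 40) = -5350 - 25*(-279/7) = -5350 + 6975/7 = -30475/7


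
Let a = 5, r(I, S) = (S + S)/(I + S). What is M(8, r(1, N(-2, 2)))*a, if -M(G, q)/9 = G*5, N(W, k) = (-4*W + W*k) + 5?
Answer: -1800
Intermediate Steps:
N(W, k) = 5 - 4*W + W*k
r(I, S) = 2*S/(I + S) (r(I, S) = (2*S)/(I + S) = 2*S/(I + S))
M(G, q) = -45*G (M(G, q) = -9*G*5 = -45*G)
M(8, r(1, N(-2, 2)))*a = -45*8*5 = -360*5 = -1800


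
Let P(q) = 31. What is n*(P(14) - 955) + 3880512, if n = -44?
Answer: 3921168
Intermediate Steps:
n*(P(14) - 955) + 3880512 = -44*(31 - 955) + 3880512 = -44*(-924) + 3880512 = 40656 + 3880512 = 3921168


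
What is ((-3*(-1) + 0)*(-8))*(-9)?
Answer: 216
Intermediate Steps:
((-3*(-1) + 0)*(-8))*(-9) = ((3 + 0)*(-8))*(-9) = (3*(-8))*(-9) = -24*(-9) = 216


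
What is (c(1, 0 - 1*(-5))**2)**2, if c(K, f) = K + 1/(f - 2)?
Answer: 256/81 ≈ 3.1605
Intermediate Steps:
c(K, f) = K + 1/(-2 + f)
(c(1, 0 - 1*(-5))**2)**2 = (((1 - 2*1 + 1*(0 - 1*(-5)))/(-2 + (0 - 1*(-5))))**2)**2 = (((1 - 2 + 1*(0 + 5))/(-2 + (0 + 5)))**2)**2 = (((1 - 2 + 1*5)/(-2 + 5))**2)**2 = (((1 - 2 + 5)/3)**2)**2 = (((1/3)*4)**2)**2 = ((4/3)**2)**2 = (16/9)**2 = 256/81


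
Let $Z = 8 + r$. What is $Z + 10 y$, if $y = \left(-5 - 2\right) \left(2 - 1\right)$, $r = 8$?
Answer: $-54$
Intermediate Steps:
$y = -7$ ($y = \left(-7\right) 1 = -7$)
$Z = 16$ ($Z = 8 + 8 = 16$)
$Z + 10 y = 16 + 10 \left(-7\right) = 16 - 70 = -54$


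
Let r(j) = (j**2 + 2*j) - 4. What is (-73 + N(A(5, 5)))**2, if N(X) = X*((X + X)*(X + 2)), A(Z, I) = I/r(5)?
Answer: 4714947560449/887503681 ≈ 5312.6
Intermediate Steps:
r(j) = -4 + j**2 + 2*j
A(Z, I) = I/31 (A(Z, I) = I/(-4 + 5**2 + 2*5) = I/(-4 + 25 + 10) = I/31)
N(X) = 2*X**2*(2 + X) (N(X) = X*((2*X)*(2 + X)) = X*(2*X*(2 + X)) = 2*X**2*(2 + X))
(-73 + N(A(5, 5)))**2 = (-73 + 2*((1/31)*5)**2*(2 + (1/31)*5))**2 = (-73 + 2*(5/31)**2*(2 + 5/31))**2 = (-73 + 2*(25/961)*(67/31))**2 = (-73 + 3350/29791)**2 = (-2171393/29791)**2 = 4714947560449/887503681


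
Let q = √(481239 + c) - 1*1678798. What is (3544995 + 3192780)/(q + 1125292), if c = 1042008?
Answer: -1243132963050/102122456263 - 2245925*√1523247/102122456263 ≈ -12.200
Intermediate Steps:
q = -1678798 + √1523247 (q = √(481239 + 1042008) - 1*1678798 = √1523247 - 1678798 = -1678798 + √1523247 ≈ -1.6776e+6)
(3544995 + 3192780)/(q + 1125292) = (3544995 + 3192780)/((-1678798 + √1523247) + 1125292) = 6737775/(-553506 + √1523247)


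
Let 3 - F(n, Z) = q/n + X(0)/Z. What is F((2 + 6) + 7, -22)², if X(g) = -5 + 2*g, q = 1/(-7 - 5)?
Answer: 30261001/3920400 ≈ 7.7189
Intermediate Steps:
q = -1/12 (q = 1/(-12) = -1/12 ≈ -0.083333)
F(n, Z) = 3 + 5/Z + 1/(12*n) (F(n, Z) = 3 - (-1/(12*n) + (-5 + 2*0)/Z) = 3 - (-1/(12*n) + (-5 + 0)/Z) = 3 - (-1/(12*n) - 5/Z) = 3 - (-5/Z - 1/(12*n)) = 3 + (5/Z + 1/(12*n)) = 3 + 5/Z + 1/(12*n))
F((2 + 6) + 7, -22)² = (3 + 5/(-22) + 1/(12*((2 + 6) + 7)))² = (3 + 5*(-1/22) + 1/(12*(8 + 7)))² = (3 - 5/22 + (1/12)/15)² = (3 - 5/22 + (1/12)*(1/15))² = (3 - 5/22 + 1/180)² = (5501/1980)² = 30261001/3920400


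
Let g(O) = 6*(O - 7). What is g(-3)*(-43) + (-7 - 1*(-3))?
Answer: 2576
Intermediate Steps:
g(O) = -42 + 6*O (g(O) = 6*(-7 + O) = -42 + 6*O)
g(-3)*(-43) + (-7 - 1*(-3)) = (-42 + 6*(-3))*(-43) + (-7 - 1*(-3)) = (-42 - 18)*(-43) + (-7 + 3) = -60*(-43) - 4 = 2580 - 4 = 2576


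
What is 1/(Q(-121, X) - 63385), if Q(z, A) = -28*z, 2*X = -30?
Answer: -1/59997 ≈ -1.6668e-5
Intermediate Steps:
X = -15 (X = (½)*(-30) = -15)
1/(Q(-121, X) - 63385) = 1/(-28*(-121) - 63385) = 1/(3388 - 63385) = 1/(-59997) = -1/59997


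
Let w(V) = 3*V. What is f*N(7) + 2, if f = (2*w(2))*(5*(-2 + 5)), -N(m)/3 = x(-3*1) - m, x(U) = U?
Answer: 5402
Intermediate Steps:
N(m) = 9 + 3*m (N(m) = -3*(-3*1 - m) = -3*(-3 - m) = 9 + 3*m)
f = 180 (f = (2*(3*2))*(5*(-2 + 5)) = (2*6)*(5*3) = 12*15 = 180)
f*N(7) + 2 = 180*(9 + 3*7) + 2 = 180*(9 + 21) + 2 = 180*30 + 2 = 5400 + 2 = 5402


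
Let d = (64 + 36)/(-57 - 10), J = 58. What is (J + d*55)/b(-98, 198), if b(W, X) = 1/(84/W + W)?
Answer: 1116888/469 ≈ 2381.4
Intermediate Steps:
d = -100/67 (d = 100/(-67) = 100*(-1/67) = -100/67 ≈ -1.4925)
b(W, X) = 1/(W + 84/W)
(J + d*55)/b(-98, 198) = (58 - 100/67*55)/((-98/(84 + (-98)²))) = (58 - 5500/67)/((-98/(84 + 9604))) = -1614/(67*((-98/9688))) = -1614/(67*((-98*1/9688))) = -1614/(67*(-7/692)) = -1614/67*(-692/7) = 1116888/469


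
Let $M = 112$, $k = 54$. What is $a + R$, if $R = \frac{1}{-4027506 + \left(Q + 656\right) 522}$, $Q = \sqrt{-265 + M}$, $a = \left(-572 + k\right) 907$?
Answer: $- \frac{1063358131366783867}{2263302012588} - \frac{87 i \sqrt{17}}{754434004196} \approx -4.6983 \cdot 10^{5} - 4.7547 \cdot 10^{-10} i$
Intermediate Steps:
$a = -469826$ ($a = \left(-572 + 54\right) 907 = \left(-518\right) 907 = -469826$)
$Q = 3 i \sqrt{17}$ ($Q = \sqrt{-265 + 112} = \sqrt{-153} = 3 i \sqrt{17} \approx 12.369 i$)
$R = \frac{1}{-3685074 + 1566 i \sqrt{17}}$ ($R = \frac{1}{-4027506 + \left(3 i \sqrt{17} + 656\right) 522} = \frac{1}{-4027506 + \left(656 + 3 i \sqrt{17}\right) 522} = \frac{1}{-4027506 + \left(342432 + 1566 i \sqrt{17}\right)} = \frac{1}{-3685074 + 1566 i \sqrt{17}} \approx -2.7136 \cdot 10^{-7} - 4.755 \cdot 10^{-10} i$)
$a + R = -469826 - \left(\frac{614179}{2263302012588} + \frac{87 i \sqrt{17}}{754434004196}\right) = - \frac{1063358131366783867}{2263302012588} - \frac{87 i \sqrt{17}}{754434004196}$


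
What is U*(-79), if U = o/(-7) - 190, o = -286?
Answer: 82476/7 ≈ 11782.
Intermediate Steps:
U = -1044/7 (U = -286/(-7) - 190 = -286*(-1/7) - 190 = 286/7 - 190 = -1044/7 ≈ -149.14)
U*(-79) = -1044/7*(-79) = 82476/7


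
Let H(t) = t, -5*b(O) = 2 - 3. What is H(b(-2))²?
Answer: 1/25 ≈ 0.040000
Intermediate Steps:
b(O) = ⅕ (b(O) = -(2 - 3)/5 = -⅕*(-1) = ⅕)
H(b(-2))² = (⅕)² = 1/25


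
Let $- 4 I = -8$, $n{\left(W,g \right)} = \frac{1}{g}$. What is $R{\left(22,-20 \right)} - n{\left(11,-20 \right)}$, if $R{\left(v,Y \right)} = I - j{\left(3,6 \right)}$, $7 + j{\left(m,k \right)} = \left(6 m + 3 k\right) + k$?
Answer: $- \frac{659}{20} \approx -32.95$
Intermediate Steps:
$I = 2$ ($I = \left(- \frac{1}{4}\right) \left(-8\right) = 2$)
$j{\left(m,k \right)} = -7 + 4 k + 6 m$ ($j{\left(m,k \right)} = -7 + \left(\left(6 m + 3 k\right) + k\right) = -7 + \left(\left(3 k + 6 m\right) + k\right) = -7 + \left(4 k + 6 m\right) = -7 + 4 k + 6 m$)
$R{\left(v,Y \right)} = -33$ ($R{\left(v,Y \right)} = 2 - \left(-7 + 4 \cdot 6 + 6 \cdot 3\right) = 2 - \left(-7 + 24 + 18\right) = 2 - 35 = -33$)
$R{\left(22,-20 \right)} - n{\left(11,-20 \right)} = -33 - \frac{1}{-20} = -33 - - \frac{1}{20} = -33 + \frac{1}{20} = - \frac{659}{20}$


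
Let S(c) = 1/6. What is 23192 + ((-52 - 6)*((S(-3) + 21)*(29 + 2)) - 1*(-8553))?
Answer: -18938/3 ≈ -6312.7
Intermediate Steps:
S(c) = ⅙ (S(c) = 1*(⅙) = ⅙)
23192 + ((-52 - 6)*((S(-3) + 21)*(29 + 2)) - 1*(-8553)) = 23192 + ((-52 - 6)*((⅙ + 21)*(29 + 2)) - 1*(-8553)) = 23192 + (-3683*31/3 + 8553) = 23192 + (-58*3937/6 + 8553) = 23192 + (-114173/3 + 8553) = 23192 - 88514/3 = -18938/3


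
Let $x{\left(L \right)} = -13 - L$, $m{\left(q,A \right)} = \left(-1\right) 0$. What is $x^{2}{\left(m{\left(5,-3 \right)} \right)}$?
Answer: $169$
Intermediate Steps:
$m{\left(q,A \right)} = 0$
$x^{2}{\left(m{\left(5,-3 \right)} \right)} = \left(-13 - 0\right)^{2} = \left(-13 + 0\right)^{2} = \left(-13\right)^{2} = 169$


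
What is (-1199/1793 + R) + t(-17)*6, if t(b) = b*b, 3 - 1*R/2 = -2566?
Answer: 1120027/163 ≈ 6871.3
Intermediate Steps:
R = 5138 (R = 6 - 2*(-2566) = 6 + 5132 = 5138)
t(b) = b²
(-1199/1793 + R) + t(-17)*6 = (-1199/1793 + 5138) + (-17)²*6 = (-1199*1/1793 + 5138) + 289*6 = (-109/163 + 5138) + 1734 = 837385/163 + 1734 = 1120027/163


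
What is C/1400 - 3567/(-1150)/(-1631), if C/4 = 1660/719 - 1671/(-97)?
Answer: 705269809/13081345795 ≈ 0.053914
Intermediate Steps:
C = 5449876/69743 (C = 4*(1660/719 - 1671/(-97)) = 4*(1660*(1/719) - 1671*(-1/97)) = 4*(1660/719 + 1671/97) = 4*(1362469/69743) = 5449876/69743 ≈ 78.142)
C/1400 - 3567/(-1150)/(-1631) = (5449876/69743)/1400 - 3567/(-1150)/(-1631) = (5449876/69743)*(1/1400) - 3567*(-1/1150)*(-1/1631) = 1362469/24410050 + (3567/1150)*(-1/1631) = 1362469/24410050 - 3567/1875650 = 705269809/13081345795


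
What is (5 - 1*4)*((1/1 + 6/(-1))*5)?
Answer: -25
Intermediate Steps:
(5 - 1*4)*((1/1 + 6/(-1))*5) = (5 - 4)*((1*1 + 6*(-1))*5) = 1*((1 - 6)*5) = 1*(-5*5) = 1*(-25) = -25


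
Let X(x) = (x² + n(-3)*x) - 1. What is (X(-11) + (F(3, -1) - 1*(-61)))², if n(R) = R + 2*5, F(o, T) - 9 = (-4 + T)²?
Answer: 19044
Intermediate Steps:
F(o, T) = 9 + (-4 + T)²
n(R) = 10 + R (n(R) = R + 10 = 10 + R)
X(x) = -1 + x² + 7*x (X(x) = (x² + (10 - 3)*x) - 1 = (x² + 7*x) - 1 = -1 + x² + 7*x)
(X(-11) + (F(3, -1) - 1*(-61)))² = ((-1 + (-11)² + 7*(-11)) + ((9 + (-4 - 1)²) - 1*(-61)))² = ((-1 + 121 - 77) + ((9 + (-5)²) + 61))² = (43 + ((9 + 25) + 61))² = (43 + (34 + 61))² = (43 + 95)² = 138² = 19044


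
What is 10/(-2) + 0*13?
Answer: -5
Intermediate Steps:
10/(-2) + 0*13 = 10*(-1/2) + 0 = -5 + 0 = -5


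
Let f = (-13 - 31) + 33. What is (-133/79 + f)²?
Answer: 1004004/6241 ≈ 160.87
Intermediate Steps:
f = -11 (f = -44 + 33 = -11)
(-133/79 + f)² = (-133/79 - 11)² = (-1002/79)² = 1004004/6241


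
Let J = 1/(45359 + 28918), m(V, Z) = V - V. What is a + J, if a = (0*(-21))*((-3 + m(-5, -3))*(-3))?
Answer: 1/74277 ≈ 1.3463e-5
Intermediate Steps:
m(V, Z) = 0
J = 1/74277 ≈ 1.3463e-5
a = 0 (a = (0*(-21))*((-3 + 0)*(-3)) = 0*(-3*(-3)) = 0*9 = 0)
a + J = 0 + 1/74277 = 1/74277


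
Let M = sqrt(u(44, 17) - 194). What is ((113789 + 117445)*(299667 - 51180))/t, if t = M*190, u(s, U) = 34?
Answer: -28729321479*I*sqrt(10)/3800 ≈ -2.3908e+7*I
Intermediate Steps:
M = 4*I*sqrt(10) (M = sqrt(34 - 194) = sqrt(-160) = 4*I*sqrt(10) ≈ 12.649*I)
t = 760*I*sqrt(10) (t = (4*I*sqrt(10))*190 = 760*I*sqrt(10) ≈ 2403.3*I)
((113789 + 117445)*(299667 - 51180))/t = ((113789 + 117445)*(299667 - 51180))/((760*I*sqrt(10))) = (231234*248487)*(-I*sqrt(10)/7600) = 57458642958*(-I*sqrt(10)/7600) = -28729321479*I*sqrt(10)/3800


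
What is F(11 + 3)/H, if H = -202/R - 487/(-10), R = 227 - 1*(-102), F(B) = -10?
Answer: -32900/158203 ≈ -0.20796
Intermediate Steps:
R = 329 (R = 227 + 102 = 329)
H = 158203/3290 (H = -202/329 - 487/(-10) = -202*1/329 - 487*(-1/10) = -202/329 + 487/10 = 158203/3290 ≈ 48.086)
F(11 + 3)/H = -10/158203/3290 = -10*3290/158203 = -32900/158203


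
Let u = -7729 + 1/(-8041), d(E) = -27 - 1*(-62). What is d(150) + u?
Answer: -61867455/8041 ≈ -7694.0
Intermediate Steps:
d(E) = 35 (d(E) = -27 + 62 = 35)
u = -62148890/8041 (u = -7729 - 1/8041 = -62148890/8041 ≈ -7729.0)
d(150) + u = 35 - 62148890/8041 = -61867455/8041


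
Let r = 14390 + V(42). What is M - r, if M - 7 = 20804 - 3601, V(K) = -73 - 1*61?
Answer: 2954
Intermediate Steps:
V(K) = -134 (V(K) = -73 - 61 = -134)
M = 17210 (M = 7 + (20804 - 3601) = 7 + 17203 = 17210)
r = 14256 (r = 14390 - 134 = 14256)
M - r = 17210 - 1*14256 = 17210 - 14256 = 2954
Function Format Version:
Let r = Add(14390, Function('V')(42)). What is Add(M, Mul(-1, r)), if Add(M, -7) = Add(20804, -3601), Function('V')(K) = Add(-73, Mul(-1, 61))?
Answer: 2954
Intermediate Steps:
Function('V')(K) = -134 (Function('V')(K) = Add(-73, -61) = -134)
M = 17210 (M = Add(7, Add(20804, -3601)) = Add(7, 17203) = 17210)
r = 14256 (r = Add(14390, -134) = 14256)
Add(M, Mul(-1, r)) = Add(17210, Mul(-1, 14256)) = Add(17210, -14256) = 2954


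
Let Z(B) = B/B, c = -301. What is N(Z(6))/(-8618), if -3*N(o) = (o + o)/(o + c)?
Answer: -1/3878100 ≈ -2.5786e-7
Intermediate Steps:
Z(B) = 1
N(o) = -2*o/(3*(-301 + o)) (N(o) = -(o + o)/(3*(o - 301)) = -2*o/(3*(-301 + o)))
N(Z(6))/(-8618) = -2*1/(-903 + 3*1)/(-8618) = -2*1/(-903 + 3)*(-1/8618) = -2*1/(-900)*(-1/8618) = -2*1*(-1/900)*(-1/8618) = (1/450)*(-1/8618) = -1/3878100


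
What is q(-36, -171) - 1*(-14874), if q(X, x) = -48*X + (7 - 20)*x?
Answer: 18825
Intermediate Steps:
q(X, x) = -48*X - 13*x
q(-36, -171) - 1*(-14874) = (-48*(-36) - 13*(-171)) - 1*(-14874) = (1728 + 2223) + 14874 = 3951 + 14874 = 18825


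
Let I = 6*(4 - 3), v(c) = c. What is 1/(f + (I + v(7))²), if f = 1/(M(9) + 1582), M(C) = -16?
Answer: 1566/264655 ≈ 0.0059171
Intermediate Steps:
I = 6 (I = 6*1 = 6)
f = 1/1566 (f = 1/(-16 + 1582) = 1/1566 ≈ 0.00063857)
1/(f + (I + v(7))²) = 1/(1/1566 + (6 + 7)²) = 1/(1/1566 + 13²) = 1/(1/1566 + 169) = 1/(264655/1566) = 1566/264655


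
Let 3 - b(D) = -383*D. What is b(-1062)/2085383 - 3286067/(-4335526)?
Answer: 5089263406843/9041232216458 ≈ 0.56289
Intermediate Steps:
b(D) = 3 + 383*D (b(D) = 3 - (-383)*D = 3 + 383*D)
b(-1062)/2085383 - 3286067/(-4335526) = (3 + 383*(-1062))/2085383 - 3286067/(-4335526) = (3 - 406746)*(1/2085383) - 3286067*(-1/4335526) = -406743*1/2085383 + 3286067/4335526 = -406743/2085383 + 3286067/4335526 = 5089263406843/9041232216458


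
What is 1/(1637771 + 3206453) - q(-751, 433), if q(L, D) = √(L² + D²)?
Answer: 1/4844224 - √751490 ≈ -866.88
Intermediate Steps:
q(L, D) = √(D² + L²)
1/(1637771 + 3206453) - q(-751, 433) = 1/(1637771 + 3206453) - √(433² + (-751)²) = 1/4844224 - √(187489 + 564001) = 1/4844224 - √751490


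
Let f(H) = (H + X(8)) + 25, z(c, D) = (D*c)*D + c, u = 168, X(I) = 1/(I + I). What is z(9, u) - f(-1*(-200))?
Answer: 4060799/16 ≈ 2.5380e+5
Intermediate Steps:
X(I) = 1/(2*I)
z(c, D) = c + c*D² (z(c, D) = c*D² + c = c + c*D²)
f(H) = 401/16 + H (f(H) = (H + (½)/8) + 25 = (H + (½)*(⅛)) + 25 = (H + 1/16) + 25 = (1/16 + H) + 25 = 401/16 + H)
z(9, u) - f(-1*(-200)) = 9*(1 + 168²) - (401/16 - 1*(-200)) = 9*(1 + 28224) - (401/16 + 200) = 9*28225 - 1*3601/16 = 254025 - 3601/16 = 4060799/16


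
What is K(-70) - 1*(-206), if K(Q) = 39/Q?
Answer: 14381/70 ≈ 205.44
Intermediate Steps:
K(-70) - 1*(-206) = 39/(-70) - 1*(-206) = 39*(-1/70) + 206 = -39/70 + 206 = 14381/70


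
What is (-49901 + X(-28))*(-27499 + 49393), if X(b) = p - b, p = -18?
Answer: -1092313554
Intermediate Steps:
X(b) = -18 - b
(-49901 + X(-28))*(-27499 + 49393) = (-49901 + (-18 - 1*(-28)))*(-27499 + 49393) = (-49901 + (-18 + 28))*21894 = (-49901 + 10)*21894 = -49891*21894 = -1092313554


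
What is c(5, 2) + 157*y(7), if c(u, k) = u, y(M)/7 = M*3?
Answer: 23084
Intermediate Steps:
y(M) = 21*M (y(M) = 7*(M*3) = 7*(3*M) = 21*M)
c(5, 2) + 157*y(7) = 5 + 157*(21*7) = 5 + 157*147 = 5 + 23079 = 23084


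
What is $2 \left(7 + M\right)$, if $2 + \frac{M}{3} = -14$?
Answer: $-82$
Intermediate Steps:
$M = -48$ ($M = -6 + 3 \left(-14\right) = -6 - 42 = -48$)
$2 \left(7 + M\right) = 2 \left(7 - 48\right) = 2 \left(-41\right) = -82$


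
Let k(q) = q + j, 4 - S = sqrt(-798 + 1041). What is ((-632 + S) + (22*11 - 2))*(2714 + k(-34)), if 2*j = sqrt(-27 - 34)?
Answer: -(388 + 9*sqrt(3))*(5360 + I*sqrt(61))/2 ≈ -1.0816e+6 - 1576.1*I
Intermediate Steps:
j = I*sqrt(61)/2 (j = sqrt(-27 - 34)/2 = sqrt(-61)/2 = (I*sqrt(61))/2 = I*sqrt(61)/2 ≈ 3.9051*I)
S = 4 - 9*sqrt(3) (S = 4 - sqrt(-798 + 1041) = 4 - sqrt(243) = 4 - 9*sqrt(3) ≈ -11.588)
k(q) = q + I*sqrt(61)/2
((-632 + S) + (22*11 - 2))*(2714 + k(-34)) = ((-632 + (4 - 9*sqrt(3))) + (22*11 - 2))*(2714 + (-34 + I*sqrt(61)/2)) = ((-628 - 9*sqrt(3)) + (242 - 2))*(2680 + I*sqrt(61)/2) = ((-628 - 9*sqrt(3)) + 240)*(2680 + I*sqrt(61)/2) = (-388 - 9*sqrt(3))*(2680 + I*sqrt(61)/2)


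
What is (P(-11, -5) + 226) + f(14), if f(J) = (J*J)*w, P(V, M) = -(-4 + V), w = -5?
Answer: -739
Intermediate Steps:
P(V, M) = 4 - V
f(J) = -5*J² (f(J) = (J*J)*(-5) = J²*(-5) = -5*J²)
(P(-11, -5) + 226) + f(14) = ((4 - 1*(-11)) + 226) - 5*14² = ((4 + 11) + 226) - 5*196 = (15 + 226) - 980 = 241 - 980 = -739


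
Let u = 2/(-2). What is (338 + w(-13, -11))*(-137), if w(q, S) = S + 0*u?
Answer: -44799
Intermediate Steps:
u = -1 (u = 2*(-½) = -1)
w(q, S) = S (w(q, S) = S + 0*(-1) = S + 0 = S)
(338 + w(-13, -11))*(-137) = (338 - 11)*(-137) = 327*(-137) = -44799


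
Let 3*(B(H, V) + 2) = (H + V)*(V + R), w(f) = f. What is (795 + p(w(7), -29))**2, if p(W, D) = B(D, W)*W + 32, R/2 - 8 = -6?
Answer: 555025/9 ≈ 61669.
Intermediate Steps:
R = 4 (R = 16 + 2*(-6) = 16 - 12 = 4)
B(H, V) = -2 + (4 + V)*(H + V)/3 (B(H, V) = -2 + ((H + V)*(V + 4))/3 = -2 + ((H + V)*(4 + V))/3 = -2 + ((4 + V)*(H + V))/3 = -2 + (4 + V)*(H + V)/3)
p(W, D) = 32 + W*(-2 + W**2/3 + 4*D/3 + 4*W/3 + D*W/3) (p(W, D) = (-2 + W**2/3 + 4*D/3 + 4*W/3 + D*W/3)*W + 32 = W*(-2 + W**2/3 + 4*D/3 + 4*W/3 + D*W/3) + 32 = 32 + W*(-2 + W**2/3 + 4*D/3 + 4*W/3 + D*W/3))
(795 + p(w(7), -29))**2 = (795 + (32 + (1/3)*7*(-6 + 7**2 + 4*(-29) + 4*7 - 29*7)))**2 = (795 + (32 + (1/3)*7*(-6 + 49 - 116 + 28 - 203)))**2 = (795 + (32 + (1/3)*7*(-248)))**2 = (795 + (32 - 1736/3))**2 = (795 - 1640/3)**2 = (745/3)**2 = 555025/9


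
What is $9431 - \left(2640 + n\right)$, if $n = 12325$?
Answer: $-5534$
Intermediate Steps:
$9431 - \left(2640 + n\right) = 9431 - \left(2640 + 12325\right) = 9431 - 14965 = -5534$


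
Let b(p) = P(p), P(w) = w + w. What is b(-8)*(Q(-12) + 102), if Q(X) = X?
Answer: -1440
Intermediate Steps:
P(w) = 2*w
b(p) = 2*p
b(-8)*(Q(-12) + 102) = (2*(-8))*(-12 + 102) = -16*90 = -1440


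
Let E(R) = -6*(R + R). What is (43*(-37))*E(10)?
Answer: 190920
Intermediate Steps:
E(R) = -12*R
(43*(-37))*E(10) = (43*(-37))*(-12*10) = -1591*(-120) = 190920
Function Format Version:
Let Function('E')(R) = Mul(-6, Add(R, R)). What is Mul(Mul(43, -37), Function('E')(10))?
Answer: 190920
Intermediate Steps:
Function('E')(R) = Mul(-12, R) (Function('E')(R) = Mul(-6, Mul(2, R)) = Mul(-12, R))
Mul(Mul(43, -37), Function('E')(10)) = Mul(Mul(43, -37), Mul(-12, 10)) = Mul(-1591, -120) = 190920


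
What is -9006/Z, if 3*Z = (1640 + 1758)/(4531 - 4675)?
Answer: 1945296/1699 ≈ 1145.0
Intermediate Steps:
Z = -1699/216 (Z = ((1640 + 1758)/(4531 - 4675))/3 = (3398/(-144))/3 = (3398*(-1/144))/3 = (⅓)*(-1699/72) = -1699/216 ≈ -7.8657)
-9006/Z = -9006/(-1699/216) = -9006*(-216/1699) = 1945296/1699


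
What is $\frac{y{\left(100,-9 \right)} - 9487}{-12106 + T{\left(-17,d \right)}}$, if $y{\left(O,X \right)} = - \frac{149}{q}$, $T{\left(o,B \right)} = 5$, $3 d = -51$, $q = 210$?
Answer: $\frac{1992419}{2541210} \approx 0.78404$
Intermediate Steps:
$d = -17$ ($d = \frac{1}{3} \left(-51\right) = -17$)
$y{\left(O,X \right)} = - \frac{149}{210}$
$\frac{y{\left(100,-9 \right)} - 9487}{-12106 + T{\left(-17,d \right)}} = \frac{- \frac{149}{210} - 9487}{-12106 + 5} = - \frac{1992419}{210 \left(-12101\right)} = \left(- \frac{1992419}{210}\right) \left(- \frac{1}{12101}\right) = \frac{1992419}{2541210}$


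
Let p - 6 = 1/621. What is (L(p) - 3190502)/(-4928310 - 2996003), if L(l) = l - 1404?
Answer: 1982169899/4920998373 ≈ 0.40280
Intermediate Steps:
p = 3727/621 (p = 6 + 1/621 = 3727/621 ≈ 6.0016)
L(l) = -1404 + l
(L(p) - 3190502)/(-4928310 - 2996003) = ((-1404 + 3727/621) - 3190502)/(-4928310 - 2996003) = (-868157/621 - 3190502)/(-7924313) = -1982169899/621*(-1/7924313) = 1982169899/4920998373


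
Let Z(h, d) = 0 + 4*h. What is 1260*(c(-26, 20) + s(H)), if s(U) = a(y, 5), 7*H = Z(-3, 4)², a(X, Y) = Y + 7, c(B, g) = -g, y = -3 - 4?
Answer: -10080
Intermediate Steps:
y = -7
Z(h, d) = 4*h
a(X, Y) = 7 + Y
H = 144/7 (H = (4*(-3))²/7 = (⅐)*(-12)² = (⅐)*144 = 144/7 ≈ 20.571)
s(U) = 12 (s(U) = 7 + 5 = 12)
1260*(c(-26, 20) + s(H)) = 1260*(-1*20 + 12) = 1260*(-20 + 12) = 1260*(-8) = -10080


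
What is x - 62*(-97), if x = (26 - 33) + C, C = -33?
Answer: 5974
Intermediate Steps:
x = -40 (x = (26 - 33) - 33 = -7 - 33 = -40)
x - 62*(-97) = -40 - 62*(-97) = -40 + 6014 = 5974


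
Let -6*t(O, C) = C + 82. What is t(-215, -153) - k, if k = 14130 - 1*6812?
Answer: -43837/6 ≈ -7306.2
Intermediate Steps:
t(O, C) = -41/3 - C/6 (t(O, C) = -(C + 82)/6 = -(82 + C)/6 = -41/3 - C/6)
k = 7318 (k = 14130 - 6812 = 7318)
t(-215, -153) - k = (-41/3 - ⅙*(-153)) - 1*7318 = (-41/3 + 51/2) - 7318 = 71/6 - 7318 = -43837/6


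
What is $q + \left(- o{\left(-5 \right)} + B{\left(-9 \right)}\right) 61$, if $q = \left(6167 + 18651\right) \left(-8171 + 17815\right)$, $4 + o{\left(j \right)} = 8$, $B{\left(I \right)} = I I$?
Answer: $239349489$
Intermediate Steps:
$B{\left(I \right)} = I^{2}$
$o{\left(j \right)} = 4$ ($o{\left(j \right)} = -4 + 8 = 4$)
$q = 239344792$ ($q = 24818 \cdot 9644 = 239344792$)
$q + \left(- o{\left(-5 \right)} + B{\left(-9 \right)}\right) 61 = 239344792 + \left(\left(-1\right) 4 + \left(-9\right)^{2}\right) 61 = 239344792 + \left(-4 + 81\right) 61 = 239344792 + 77 \cdot 61 = 239344792 + 4697 = 239349489$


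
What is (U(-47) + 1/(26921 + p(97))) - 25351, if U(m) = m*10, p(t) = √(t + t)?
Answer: -18713512726666/724740047 - √194/724740047 ≈ -25821.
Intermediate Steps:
p(t) = √2*√t (p(t) = √(2*t) = √2*√t)
U(m) = 10*m
(U(-47) + 1/(26921 + p(97))) - 25351 = (10*(-47) + 1/(26921 + √2*√97)) - 25351 = (-470 + 1/(26921 + √194)) - 25351 = -25821 + 1/(26921 + √194)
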